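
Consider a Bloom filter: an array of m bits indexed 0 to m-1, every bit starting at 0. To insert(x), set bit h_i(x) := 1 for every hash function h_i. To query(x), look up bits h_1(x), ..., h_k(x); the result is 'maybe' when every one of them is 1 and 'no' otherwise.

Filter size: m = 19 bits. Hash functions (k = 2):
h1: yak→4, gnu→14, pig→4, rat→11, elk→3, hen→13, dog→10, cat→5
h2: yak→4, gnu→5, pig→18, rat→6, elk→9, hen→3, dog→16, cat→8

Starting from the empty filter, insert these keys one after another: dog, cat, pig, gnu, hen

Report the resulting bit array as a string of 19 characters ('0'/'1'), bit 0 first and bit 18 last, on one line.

Answer: 0001110010100110101

Derivation:
Start: bits=0000000000000000000
After insert 'dog': sets bits 10 16 -> bits=0000000000100000100
After insert 'cat': sets bits 5 8 -> bits=0000010010100000100
After insert 'pig': sets bits 4 18 -> bits=0000110010100000101
After insert 'gnu': sets bits 5 14 -> bits=0000110010100010101
After insert 'hen': sets bits 3 13 -> bits=0001110010100110101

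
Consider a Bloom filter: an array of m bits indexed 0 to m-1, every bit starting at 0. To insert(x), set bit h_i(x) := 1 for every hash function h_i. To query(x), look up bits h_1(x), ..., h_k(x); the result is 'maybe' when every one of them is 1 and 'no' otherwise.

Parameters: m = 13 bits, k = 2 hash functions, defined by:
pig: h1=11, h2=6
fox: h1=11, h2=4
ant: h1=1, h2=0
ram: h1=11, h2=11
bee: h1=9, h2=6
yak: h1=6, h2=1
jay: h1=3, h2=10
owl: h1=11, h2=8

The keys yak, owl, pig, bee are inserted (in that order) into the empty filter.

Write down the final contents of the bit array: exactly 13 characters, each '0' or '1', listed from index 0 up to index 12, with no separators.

Answer: 0100001011010

Derivation:
Start: bits=0000000000000
After insert 'yak': sets bits 1 6 -> bits=0100001000000
After insert 'owl': sets bits 8 11 -> bits=0100001010010
After insert 'pig': sets bits 6 11 -> bits=0100001010010
After insert 'bee': sets bits 6 9 -> bits=0100001011010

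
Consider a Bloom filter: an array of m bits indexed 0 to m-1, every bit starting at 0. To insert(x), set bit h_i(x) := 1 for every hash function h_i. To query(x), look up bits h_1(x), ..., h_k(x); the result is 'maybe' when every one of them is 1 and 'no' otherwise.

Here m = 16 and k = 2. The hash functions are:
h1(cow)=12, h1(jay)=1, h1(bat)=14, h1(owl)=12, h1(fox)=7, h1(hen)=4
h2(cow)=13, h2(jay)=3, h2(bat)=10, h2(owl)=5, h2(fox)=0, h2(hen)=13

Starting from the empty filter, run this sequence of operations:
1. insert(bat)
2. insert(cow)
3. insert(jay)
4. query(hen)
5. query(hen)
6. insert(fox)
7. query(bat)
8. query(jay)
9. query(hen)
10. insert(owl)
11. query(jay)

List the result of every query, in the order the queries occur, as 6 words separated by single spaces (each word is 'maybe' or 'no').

Answer: no no maybe maybe no maybe

Derivation:
Start: bits=0000000000000000
Op 1: insert bat -> sets bits 10 14 -> bits=0000000000100010
Op 2: insert cow -> sets bits 12 13 -> bits=0000000000101110
Op 3: insert jay -> sets bits 1 3 -> bits=0101000000101110
Op 4: query hen -> checks bit4=0, bit13=1 (has a 0) -> no
Op 5: query hen -> checks bit4=0, bit13=1 (has a 0) -> no
Op 6: insert fox -> sets bits 0 7 -> bits=1101000100101110
Op 7: query bat -> checks bit10=1, bit14=1 (all 1) -> maybe
Op 8: query jay -> checks bit1=1, bit3=1 (all 1) -> maybe
Op 9: query hen -> checks bit4=0, bit13=1 (has a 0) -> no
Op 10: insert owl -> sets bits 5 12 -> bits=1101010100101110
Op 11: query jay -> checks bit1=1, bit3=1 (all 1) -> maybe
Query results in order: no no maybe maybe no maybe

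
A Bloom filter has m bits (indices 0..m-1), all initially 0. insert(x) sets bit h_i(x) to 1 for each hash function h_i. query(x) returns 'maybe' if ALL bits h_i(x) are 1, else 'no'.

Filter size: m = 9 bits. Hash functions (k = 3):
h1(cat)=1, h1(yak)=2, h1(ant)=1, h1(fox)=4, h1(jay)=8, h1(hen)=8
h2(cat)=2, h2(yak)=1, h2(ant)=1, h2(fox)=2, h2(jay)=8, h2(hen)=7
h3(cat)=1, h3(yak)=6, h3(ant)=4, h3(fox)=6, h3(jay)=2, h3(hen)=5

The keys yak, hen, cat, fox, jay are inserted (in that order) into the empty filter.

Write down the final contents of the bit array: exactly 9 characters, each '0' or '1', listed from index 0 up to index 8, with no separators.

Start: bits=000000000
After insert 'yak': sets bits 1 2 6 -> bits=011000100
After insert 'hen': sets bits 5 7 8 -> bits=011001111
After insert 'cat': sets bits 1 2 -> bits=011001111
After insert 'fox': sets bits 2 4 6 -> bits=011011111
After insert 'jay': sets bits 2 8 -> bits=011011111

Answer: 011011111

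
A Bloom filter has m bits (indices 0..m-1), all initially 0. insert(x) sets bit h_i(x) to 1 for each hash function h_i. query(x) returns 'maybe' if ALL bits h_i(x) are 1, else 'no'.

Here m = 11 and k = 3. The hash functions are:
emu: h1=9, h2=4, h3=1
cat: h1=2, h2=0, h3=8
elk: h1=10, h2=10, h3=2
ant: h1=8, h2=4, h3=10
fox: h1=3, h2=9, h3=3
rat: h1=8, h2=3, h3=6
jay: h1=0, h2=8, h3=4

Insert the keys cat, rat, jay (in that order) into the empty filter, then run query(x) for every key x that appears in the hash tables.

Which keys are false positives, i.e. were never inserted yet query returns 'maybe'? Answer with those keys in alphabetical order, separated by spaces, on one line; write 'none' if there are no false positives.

Answer: none

Derivation:
Start: bits=00000000000
After insert 'cat': sets bits 0 2 8 -> bits=10100000100
After insert 'rat': sets bits 3 6 8 -> bits=10110010100
After insert 'jay': sets bits 0 4 8 -> bits=10111010100
Not inserted: ant elk emu fox — query each against bits=10111010100:
query ant: checks bit4=1, bit8=1, bit10=0 (has a 0) -> no => not a false positive
query elk: checks bit2=1, bit10=0 (has a 0) -> no => not a false positive
query emu: checks bit1=0, bit4=1, bit9=0 (has a 0) -> no => not a false positive
query fox: checks bit3=1, bit9=0 (has a 0) -> no => not a false positive
False positives (alphabetical): none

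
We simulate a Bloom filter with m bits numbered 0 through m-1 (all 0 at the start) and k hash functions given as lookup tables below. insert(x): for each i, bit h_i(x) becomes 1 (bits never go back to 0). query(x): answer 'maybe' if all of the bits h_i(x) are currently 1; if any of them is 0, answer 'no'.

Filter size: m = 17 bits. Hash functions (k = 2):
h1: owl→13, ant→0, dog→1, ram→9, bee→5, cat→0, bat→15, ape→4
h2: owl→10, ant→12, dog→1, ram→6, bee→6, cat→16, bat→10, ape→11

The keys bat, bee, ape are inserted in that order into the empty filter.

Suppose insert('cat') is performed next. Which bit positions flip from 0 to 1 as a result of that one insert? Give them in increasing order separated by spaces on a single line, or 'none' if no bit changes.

Start: bits=00000000000000000
After insert 'bat': sets bits 10 15 -> bits=00000000001000010
After insert 'bee': sets bits 5 6 -> bits=00000110001000010
After insert 'ape': sets bits 4 11 -> bits=00001110001100010
insert 'cat' would touch bits 0 16; currently bit0=0, bit16=0
Bits that are 0 among those (would change 0->1): 0 16

Answer: 0 16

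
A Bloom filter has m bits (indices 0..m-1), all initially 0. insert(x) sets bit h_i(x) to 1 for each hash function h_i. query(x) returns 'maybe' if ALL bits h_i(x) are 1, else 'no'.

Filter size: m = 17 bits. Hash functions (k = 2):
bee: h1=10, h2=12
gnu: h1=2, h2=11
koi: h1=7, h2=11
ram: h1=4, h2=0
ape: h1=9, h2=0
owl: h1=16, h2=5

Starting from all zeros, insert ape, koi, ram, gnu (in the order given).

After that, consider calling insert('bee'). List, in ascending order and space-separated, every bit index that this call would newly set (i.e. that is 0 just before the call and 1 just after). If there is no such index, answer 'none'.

Start: bits=00000000000000000
After insert 'ape': sets bits 0 9 -> bits=10000000010000000
After insert 'koi': sets bits 7 11 -> bits=10000001010100000
After insert 'ram': sets bits 0 4 -> bits=10001001010100000
After insert 'gnu': sets bits 2 11 -> bits=10101001010100000
insert 'bee' would touch bits 10 12; currently bit10=0, bit12=0
Bits that are 0 among those (would change 0->1): 10 12

Answer: 10 12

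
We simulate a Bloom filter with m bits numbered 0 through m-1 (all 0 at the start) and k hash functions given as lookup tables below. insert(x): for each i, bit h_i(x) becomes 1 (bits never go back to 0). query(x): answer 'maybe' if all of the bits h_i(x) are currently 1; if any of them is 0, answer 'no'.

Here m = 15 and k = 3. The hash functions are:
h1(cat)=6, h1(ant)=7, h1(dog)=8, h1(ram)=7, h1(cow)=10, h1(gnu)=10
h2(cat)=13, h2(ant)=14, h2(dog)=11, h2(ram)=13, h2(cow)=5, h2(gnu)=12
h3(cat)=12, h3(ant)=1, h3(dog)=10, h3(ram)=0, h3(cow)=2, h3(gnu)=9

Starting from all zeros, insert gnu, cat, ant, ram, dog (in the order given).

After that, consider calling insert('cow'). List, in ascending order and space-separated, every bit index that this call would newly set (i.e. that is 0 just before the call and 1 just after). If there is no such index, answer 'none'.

Answer: 2 5

Derivation:
Start: bits=000000000000000
After insert 'gnu': sets bits 9 10 12 -> bits=000000000110100
After insert 'cat': sets bits 6 12 13 -> bits=000000100110110
After insert 'ant': sets bits 1 7 14 -> bits=010000110110111
After insert 'ram': sets bits 0 7 13 -> bits=110000110110111
After insert 'dog': sets bits 8 10 11 -> bits=110000111111111
insert 'cow' would touch bits 2 5 10; currently bit2=0, bit5=0, bit10=1
Bits that are 0 among those (would change 0->1): 2 5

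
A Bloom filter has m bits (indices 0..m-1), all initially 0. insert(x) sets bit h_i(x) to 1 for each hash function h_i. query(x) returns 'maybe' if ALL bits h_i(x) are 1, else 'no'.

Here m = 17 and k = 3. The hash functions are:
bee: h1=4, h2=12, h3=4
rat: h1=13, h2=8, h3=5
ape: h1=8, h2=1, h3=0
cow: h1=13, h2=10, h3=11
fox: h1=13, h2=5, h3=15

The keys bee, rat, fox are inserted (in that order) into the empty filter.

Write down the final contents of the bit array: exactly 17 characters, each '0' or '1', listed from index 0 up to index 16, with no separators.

Answer: 00001100100011010

Derivation:
Start: bits=00000000000000000
After insert 'bee': sets bits 4 12 -> bits=00001000000010000
After insert 'rat': sets bits 5 8 13 -> bits=00001100100011000
After insert 'fox': sets bits 5 13 15 -> bits=00001100100011010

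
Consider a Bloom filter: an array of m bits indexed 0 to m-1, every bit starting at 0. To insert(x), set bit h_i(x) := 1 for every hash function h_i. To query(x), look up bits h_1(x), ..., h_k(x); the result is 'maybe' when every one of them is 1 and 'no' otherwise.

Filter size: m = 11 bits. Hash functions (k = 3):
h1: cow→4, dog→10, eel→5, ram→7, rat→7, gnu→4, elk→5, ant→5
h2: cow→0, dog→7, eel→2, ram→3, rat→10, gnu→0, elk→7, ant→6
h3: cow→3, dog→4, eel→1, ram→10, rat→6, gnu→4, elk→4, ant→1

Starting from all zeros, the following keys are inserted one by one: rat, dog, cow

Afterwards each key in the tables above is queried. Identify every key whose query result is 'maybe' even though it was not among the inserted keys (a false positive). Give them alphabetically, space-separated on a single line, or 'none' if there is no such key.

Answer: gnu ram

Derivation:
Start: bits=00000000000
After insert 'rat': sets bits 6 7 10 -> bits=00000011001
After insert 'dog': sets bits 4 7 10 -> bits=00001011001
After insert 'cow': sets bits 0 3 4 -> bits=10011011001
Not inserted: ant eel elk gnu ram — query each against bits=10011011001:
query ant: checks bit1=0, bit5=0, bit6=1 (has a 0) -> no => not a false positive
query eel: checks bit1=0, bit2=0, bit5=0 (has a 0) -> no => not a false positive
query elk: checks bit4=1, bit5=0, bit7=1 (has a 0) -> no => not a false positive
query gnu: checks bit0=1, bit4=1 (all 1) -> maybe => FALSE POSITIVE
query ram: checks bit3=1, bit7=1, bit10=1 (all 1) -> maybe => FALSE POSITIVE
False positives (alphabetical): gnu ram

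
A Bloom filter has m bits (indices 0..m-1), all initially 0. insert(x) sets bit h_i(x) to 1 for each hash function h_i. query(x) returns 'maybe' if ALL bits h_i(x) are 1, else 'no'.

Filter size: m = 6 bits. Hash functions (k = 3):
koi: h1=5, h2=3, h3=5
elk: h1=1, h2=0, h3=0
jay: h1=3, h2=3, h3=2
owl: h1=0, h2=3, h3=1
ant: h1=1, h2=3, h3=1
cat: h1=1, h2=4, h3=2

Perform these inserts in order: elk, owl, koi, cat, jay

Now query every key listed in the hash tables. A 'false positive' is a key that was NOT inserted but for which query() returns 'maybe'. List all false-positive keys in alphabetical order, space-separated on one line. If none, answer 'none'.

Answer: ant

Derivation:
Start: bits=000000
After insert 'elk': sets bits 0 1 -> bits=110000
After insert 'owl': sets bits 0 1 3 -> bits=110100
After insert 'koi': sets bits 3 5 -> bits=110101
After insert 'cat': sets bits 1 2 4 -> bits=111111
After insert 'jay': sets bits 2 3 -> bits=111111
Not inserted: ant — query each against bits=111111:
query ant: checks bit1=1, bit3=1 (all 1) -> maybe => FALSE POSITIVE
False positives (alphabetical): ant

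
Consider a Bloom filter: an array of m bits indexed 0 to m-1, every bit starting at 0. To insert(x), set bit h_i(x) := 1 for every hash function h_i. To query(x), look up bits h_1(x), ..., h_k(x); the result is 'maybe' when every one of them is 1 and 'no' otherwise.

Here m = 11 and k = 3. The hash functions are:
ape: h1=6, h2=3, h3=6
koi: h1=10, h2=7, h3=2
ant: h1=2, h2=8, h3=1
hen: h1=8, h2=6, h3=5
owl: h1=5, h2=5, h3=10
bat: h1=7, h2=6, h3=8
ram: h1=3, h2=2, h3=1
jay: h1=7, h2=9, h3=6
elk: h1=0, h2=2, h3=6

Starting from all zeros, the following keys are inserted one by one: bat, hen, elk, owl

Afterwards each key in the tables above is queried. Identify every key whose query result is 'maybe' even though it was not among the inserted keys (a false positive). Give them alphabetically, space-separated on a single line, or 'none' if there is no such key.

Start: bits=00000000000
After insert 'bat': sets bits 6 7 8 -> bits=00000011100
After insert 'hen': sets bits 5 6 8 -> bits=00000111100
After insert 'elk': sets bits 0 2 6 -> bits=10100111100
After insert 'owl': sets bits 5 10 -> bits=10100111101
Not inserted: ant ape jay koi ram — query each against bits=10100111101:
query ant: checks bit1=0, bit2=1, bit8=1 (has a 0) -> no => not a false positive
query ape: checks bit3=0, bit6=1 (has a 0) -> no => not a false positive
query jay: checks bit6=1, bit7=1, bit9=0 (has a 0) -> no => not a false positive
query koi: checks bit2=1, bit7=1, bit10=1 (all 1) -> maybe => FALSE POSITIVE
query ram: checks bit1=0, bit2=1, bit3=0 (has a 0) -> no => not a false positive
False positives (alphabetical): koi

Answer: koi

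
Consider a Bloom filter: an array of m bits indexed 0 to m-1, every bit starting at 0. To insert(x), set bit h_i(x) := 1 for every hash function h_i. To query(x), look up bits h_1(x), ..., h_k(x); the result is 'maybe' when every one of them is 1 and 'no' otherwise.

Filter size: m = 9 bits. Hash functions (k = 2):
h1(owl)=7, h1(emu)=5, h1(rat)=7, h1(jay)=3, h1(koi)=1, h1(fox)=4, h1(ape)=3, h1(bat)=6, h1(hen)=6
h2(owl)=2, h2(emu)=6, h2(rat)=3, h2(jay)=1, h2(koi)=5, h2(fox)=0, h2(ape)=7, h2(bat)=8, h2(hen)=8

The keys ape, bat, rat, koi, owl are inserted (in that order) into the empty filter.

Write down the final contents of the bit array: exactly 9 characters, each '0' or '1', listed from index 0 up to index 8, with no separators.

Start: bits=000000000
After insert 'ape': sets bits 3 7 -> bits=000100010
After insert 'bat': sets bits 6 8 -> bits=000100111
After insert 'rat': sets bits 3 7 -> bits=000100111
After insert 'koi': sets bits 1 5 -> bits=010101111
After insert 'owl': sets bits 2 7 -> bits=011101111

Answer: 011101111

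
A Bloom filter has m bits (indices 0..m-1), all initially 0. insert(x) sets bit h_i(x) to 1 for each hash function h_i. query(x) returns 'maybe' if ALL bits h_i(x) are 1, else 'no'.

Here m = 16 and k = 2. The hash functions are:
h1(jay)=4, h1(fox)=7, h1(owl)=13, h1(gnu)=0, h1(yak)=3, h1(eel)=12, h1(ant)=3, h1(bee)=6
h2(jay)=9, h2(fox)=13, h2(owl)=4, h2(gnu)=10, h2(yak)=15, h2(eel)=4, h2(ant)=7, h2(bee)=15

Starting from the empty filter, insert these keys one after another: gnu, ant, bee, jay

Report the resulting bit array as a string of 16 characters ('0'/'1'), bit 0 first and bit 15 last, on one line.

Answer: 1001101101100001

Derivation:
Start: bits=0000000000000000
After insert 'gnu': sets bits 0 10 -> bits=1000000000100000
After insert 'ant': sets bits 3 7 -> bits=1001000100100000
After insert 'bee': sets bits 6 15 -> bits=1001001100100001
After insert 'jay': sets bits 4 9 -> bits=1001101101100001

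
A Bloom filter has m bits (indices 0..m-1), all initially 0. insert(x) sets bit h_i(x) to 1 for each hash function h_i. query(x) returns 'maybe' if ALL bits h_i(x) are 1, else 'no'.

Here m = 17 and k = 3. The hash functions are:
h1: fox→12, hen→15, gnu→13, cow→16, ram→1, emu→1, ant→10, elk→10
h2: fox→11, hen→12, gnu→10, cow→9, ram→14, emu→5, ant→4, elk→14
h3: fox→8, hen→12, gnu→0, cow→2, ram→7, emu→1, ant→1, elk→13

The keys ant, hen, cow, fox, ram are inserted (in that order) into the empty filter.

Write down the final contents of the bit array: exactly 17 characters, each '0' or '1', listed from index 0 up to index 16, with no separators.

Start: bits=00000000000000000
After insert 'ant': sets bits 1 4 10 -> bits=01001000001000000
After insert 'hen': sets bits 12 15 -> bits=01001000001010010
After insert 'cow': sets bits 2 9 16 -> bits=01101000011010011
After insert 'fox': sets bits 8 11 12 -> bits=01101000111110011
After insert 'ram': sets bits 1 7 14 -> bits=01101001111110111

Answer: 01101001111110111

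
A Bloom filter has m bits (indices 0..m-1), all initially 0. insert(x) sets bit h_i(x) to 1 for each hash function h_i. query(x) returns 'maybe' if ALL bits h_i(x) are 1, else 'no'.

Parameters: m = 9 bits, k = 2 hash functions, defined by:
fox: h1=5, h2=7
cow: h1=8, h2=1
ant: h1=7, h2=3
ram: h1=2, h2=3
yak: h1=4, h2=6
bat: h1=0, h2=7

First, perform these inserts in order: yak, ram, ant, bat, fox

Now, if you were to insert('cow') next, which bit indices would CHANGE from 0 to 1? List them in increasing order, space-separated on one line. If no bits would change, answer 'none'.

Answer: 1 8

Derivation:
Start: bits=000000000
After insert 'yak': sets bits 4 6 -> bits=000010100
After insert 'ram': sets bits 2 3 -> bits=001110100
After insert 'ant': sets bits 3 7 -> bits=001110110
After insert 'bat': sets bits 0 7 -> bits=101110110
After insert 'fox': sets bits 5 7 -> bits=101111110
insert 'cow' would touch bits 1 8; currently bit1=0, bit8=0
Bits that are 0 among those (would change 0->1): 1 8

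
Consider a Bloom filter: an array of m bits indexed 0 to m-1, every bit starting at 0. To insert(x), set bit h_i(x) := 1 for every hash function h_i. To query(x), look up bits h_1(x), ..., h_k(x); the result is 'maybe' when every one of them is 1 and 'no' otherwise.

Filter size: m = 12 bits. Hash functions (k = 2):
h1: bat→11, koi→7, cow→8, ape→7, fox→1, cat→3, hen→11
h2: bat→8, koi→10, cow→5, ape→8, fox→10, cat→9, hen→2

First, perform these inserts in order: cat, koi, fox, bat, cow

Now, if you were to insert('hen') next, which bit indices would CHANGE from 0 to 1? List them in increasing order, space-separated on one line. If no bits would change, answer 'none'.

Start: bits=000000000000
After insert 'cat': sets bits 3 9 -> bits=000100000100
After insert 'koi': sets bits 7 10 -> bits=000100010110
After insert 'fox': sets bits 1 10 -> bits=010100010110
After insert 'bat': sets bits 8 11 -> bits=010100011111
After insert 'cow': sets bits 5 8 -> bits=010101011111
insert 'hen' would touch bits 2 11; currently bit2=0, bit11=1
Bits that are 0 among those (would change 0->1): 2

Answer: 2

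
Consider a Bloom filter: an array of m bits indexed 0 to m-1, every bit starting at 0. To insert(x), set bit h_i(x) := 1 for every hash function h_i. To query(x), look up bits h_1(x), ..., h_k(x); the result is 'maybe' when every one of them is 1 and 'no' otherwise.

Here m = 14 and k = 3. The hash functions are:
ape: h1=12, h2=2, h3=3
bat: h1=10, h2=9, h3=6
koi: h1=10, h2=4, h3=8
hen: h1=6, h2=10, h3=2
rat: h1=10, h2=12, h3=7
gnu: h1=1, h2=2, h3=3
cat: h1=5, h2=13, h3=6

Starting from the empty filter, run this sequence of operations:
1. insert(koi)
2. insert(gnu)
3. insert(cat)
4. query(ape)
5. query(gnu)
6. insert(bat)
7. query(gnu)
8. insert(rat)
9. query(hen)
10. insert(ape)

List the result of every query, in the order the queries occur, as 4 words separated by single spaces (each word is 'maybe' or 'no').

Answer: no maybe maybe maybe

Derivation:
Start: bits=00000000000000
Op 1: insert koi -> sets bits 4 8 10 -> bits=00001000101000
Op 2: insert gnu -> sets bits 1 2 3 -> bits=01111000101000
Op 3: insert cat -> sets bits 5 6 13 -> bits=01111110101001
Op 4: query ape -> checks bit2=1, bit3=1, bit12=0 (has a 0) -> no
Op 5: query gnu -> checks bit1=1, bit2=1, bit3=1 (all 1) -> maybe
Op 6: insert bat -> sets bits 6 9 10 -> bits=01111110111001
Op 7: query gnu -> checks bit1=1, bit2=1, bit3=1 (all 1) -> maybe
Op 8: insert rat -> sets bits 7 10 12 -> bits=01111111111011
Op 9: query hen -> checks bit2=1, bit6=1, bit10=1 (all 1) -> maybe
Op 10: insert ape -> sets bits 2 3 12 -> bits=01111111111011
Query results in order: no maybe maybe maybe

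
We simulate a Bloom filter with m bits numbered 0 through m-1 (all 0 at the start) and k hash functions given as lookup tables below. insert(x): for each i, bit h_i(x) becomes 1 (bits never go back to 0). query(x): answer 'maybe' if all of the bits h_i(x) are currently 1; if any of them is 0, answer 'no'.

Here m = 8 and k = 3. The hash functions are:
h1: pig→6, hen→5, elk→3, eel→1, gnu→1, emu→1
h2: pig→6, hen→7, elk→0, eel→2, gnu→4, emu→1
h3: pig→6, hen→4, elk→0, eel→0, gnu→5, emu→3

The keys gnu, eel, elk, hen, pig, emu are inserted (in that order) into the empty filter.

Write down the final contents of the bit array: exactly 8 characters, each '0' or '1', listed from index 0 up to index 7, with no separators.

Start: bits=00000000
After insert 'gnu': sets bits 1 4 5 -> bits=01001100
After insert 'eel': sets bits 0 1 2 -> bits=11101100
After insert 'elk': sets bits 0 3 -> bits=11111100
After insert 'hen': sets bits 4 5 7 -> bits=11111101
After insert 'pig': sets bits 6 -> bits=11111111
After insert 'emu': sets bits 1 3 -> bits=11111111

Answer: 11111111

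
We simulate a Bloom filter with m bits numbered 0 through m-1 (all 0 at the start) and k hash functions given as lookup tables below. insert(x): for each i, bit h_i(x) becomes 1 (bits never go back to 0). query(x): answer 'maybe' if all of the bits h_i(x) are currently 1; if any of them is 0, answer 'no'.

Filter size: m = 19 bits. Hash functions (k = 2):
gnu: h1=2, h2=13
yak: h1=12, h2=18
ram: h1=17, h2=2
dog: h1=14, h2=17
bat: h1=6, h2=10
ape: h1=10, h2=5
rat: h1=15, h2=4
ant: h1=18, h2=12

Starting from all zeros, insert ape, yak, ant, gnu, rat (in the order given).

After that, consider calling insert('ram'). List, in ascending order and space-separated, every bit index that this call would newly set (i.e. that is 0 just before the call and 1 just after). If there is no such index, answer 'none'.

Answer: 17

Derivation:
Start: bits=0000000000000000000
After insert 'ape': sets bits 5 10 -> bits=0000010000100000000
After insert 'yak': sets bits 12 18 -> bits=0000010000101000001
After insert 'ant': sets bits 12 18 -> bits=0000010000101000001
After insert 'gnu': sets bits 2 13 -> bits=0010010000101100001
After insert 'rat': sets bits 4 15 -> bits=0010110000101101001
insert 'ram' would touch bits 2 17; currently bit2=1, bit17=0
Bits that are 0 among those (would change 0->1): 17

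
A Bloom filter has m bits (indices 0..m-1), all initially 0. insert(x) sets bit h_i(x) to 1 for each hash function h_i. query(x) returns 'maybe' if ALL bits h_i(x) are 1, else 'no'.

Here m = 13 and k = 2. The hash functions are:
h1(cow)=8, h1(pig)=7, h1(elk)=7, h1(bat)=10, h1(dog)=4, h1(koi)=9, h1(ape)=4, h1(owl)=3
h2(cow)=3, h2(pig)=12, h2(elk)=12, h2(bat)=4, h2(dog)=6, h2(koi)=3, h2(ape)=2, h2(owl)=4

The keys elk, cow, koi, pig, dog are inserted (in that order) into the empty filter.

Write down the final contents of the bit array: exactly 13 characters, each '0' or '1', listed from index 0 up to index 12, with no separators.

Answer: 0001101111001

Derivation:
Start: bits=0000000000000
After insert 'elk': sets bits 7 12 -> bits=0000000100001
After insert 'cow': sets bits 3 8 -> bits=0001000110001
After insert 'koi': sets bits 3 9 -> bits=0001000111001
After insert 'pig': sets bits 7 12 -> bits=0001000111001
After insert 'dog': sets bits 4 6 -> bits=0001101111001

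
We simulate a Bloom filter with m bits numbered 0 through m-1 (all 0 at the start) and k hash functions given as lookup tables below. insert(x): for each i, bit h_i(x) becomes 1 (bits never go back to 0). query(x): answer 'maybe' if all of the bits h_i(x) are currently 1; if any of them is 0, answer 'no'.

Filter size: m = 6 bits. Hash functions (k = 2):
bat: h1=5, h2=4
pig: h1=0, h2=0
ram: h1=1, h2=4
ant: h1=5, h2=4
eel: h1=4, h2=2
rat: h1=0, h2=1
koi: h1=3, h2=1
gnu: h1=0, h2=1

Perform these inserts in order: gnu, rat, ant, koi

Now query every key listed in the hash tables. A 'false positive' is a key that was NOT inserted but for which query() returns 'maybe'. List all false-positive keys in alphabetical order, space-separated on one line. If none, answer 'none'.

Start: bits=000000
After insert 'gnu': sets bits 0 1 -> bits=110000
After insert 'rat': sets bits 0 1 -> bits=110000
After insert 'ant': sets bits 4 5 -> bits=110011
After insert 'koi': sets bits 1 3 -> bits=110111
Not inserted: bat eel pig ram — query each against bits=110111:
query bat: checks bit4=1, bit5=1 (all 1) -> maybe => FALSE POSITIVE
query eel: checks bit2=0, bit4=1 (has a 0) -> no => not a false positive
query pig: checks bit0=1 (all 1) -> maybe => FALSE POSITIVE
query ram: checks bit1=1, bit4=1 (all 1) -> maybe => FALSE POSITIVE
False positives (alphabetical): bat pig ram

Answer: bat pig ram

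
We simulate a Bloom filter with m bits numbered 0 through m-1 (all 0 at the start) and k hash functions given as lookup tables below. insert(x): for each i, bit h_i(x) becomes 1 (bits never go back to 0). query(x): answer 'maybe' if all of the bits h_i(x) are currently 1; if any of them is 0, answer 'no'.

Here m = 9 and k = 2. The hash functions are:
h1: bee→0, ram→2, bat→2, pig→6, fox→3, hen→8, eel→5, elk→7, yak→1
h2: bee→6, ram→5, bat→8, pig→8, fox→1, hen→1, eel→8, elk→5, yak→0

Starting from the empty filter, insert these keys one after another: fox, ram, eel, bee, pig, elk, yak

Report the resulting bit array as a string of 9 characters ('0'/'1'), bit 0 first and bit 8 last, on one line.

Start: bits=000000000
After insert 'fox': sets bits 1 3 -> bits=010100000
After insert 'ram': sets bits 2 5 -> bits=011101000
After insert 'eel': sets bits 5 8 -> bits=011101001
After insert 'bee': sets bits 0 6 -> bits=111101101
After insert 'pig': sets bits 6 8 -> bits=111101101
After insert 'elk': sets bits 5 7 -> bits=111101111
After insert 'yak': sets bits 0 1 -> bits=111101111

Answer: 111101111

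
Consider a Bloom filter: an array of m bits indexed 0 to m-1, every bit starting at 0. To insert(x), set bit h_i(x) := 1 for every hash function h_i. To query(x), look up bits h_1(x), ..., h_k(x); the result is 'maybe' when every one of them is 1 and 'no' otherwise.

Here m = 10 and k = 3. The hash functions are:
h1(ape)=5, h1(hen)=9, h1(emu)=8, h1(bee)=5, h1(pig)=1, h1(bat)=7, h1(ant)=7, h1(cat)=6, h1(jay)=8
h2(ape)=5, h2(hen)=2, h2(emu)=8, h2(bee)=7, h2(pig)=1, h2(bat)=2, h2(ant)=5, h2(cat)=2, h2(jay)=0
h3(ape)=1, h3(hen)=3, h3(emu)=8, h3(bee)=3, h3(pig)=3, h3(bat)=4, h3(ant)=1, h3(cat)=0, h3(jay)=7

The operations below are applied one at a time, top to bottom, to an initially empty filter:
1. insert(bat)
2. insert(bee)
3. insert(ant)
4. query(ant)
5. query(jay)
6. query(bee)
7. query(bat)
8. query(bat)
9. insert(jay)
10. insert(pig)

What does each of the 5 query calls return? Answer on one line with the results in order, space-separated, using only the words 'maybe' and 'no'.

Answer: maybe no maybe maybe maybe

Derivation:
Start: bits=0000000000
Op 1: insert bat -> sets bits 2 4 7 -> bits=0010100100
Op 2: insert bee -> sets bits 3 5 7 -> bits=0011110100
Op 3: insert ant -> sets bits 1 5 7 -> bits=0111110100
Op 4: query ant -> checks bit1=1, bit5=1, bit7=1 (all 1) -> maybe
Op 5: query jay -> checks bit0=0, bit7=1, bit8=0 (has a 0) -> no
Op 6: query bee -> checks bit3=1, bit5=1, bit7=1 (all 1) -> maybe
Op 7: query bat -> checks bit2=1, bit4=1, bit7=1 (all 1) -> maybe
Op 8: query bat -> checks bit2=1, bit4=1, bit7=1 (all 1) -> maybe
Op 9: insert jay -> sets bits 0 7 8 -> bits=1111110110
Op 10: insert pig -> sets bits 1 3 -> bits=1111110110
Query results in order: maybe no maybe maybe maybe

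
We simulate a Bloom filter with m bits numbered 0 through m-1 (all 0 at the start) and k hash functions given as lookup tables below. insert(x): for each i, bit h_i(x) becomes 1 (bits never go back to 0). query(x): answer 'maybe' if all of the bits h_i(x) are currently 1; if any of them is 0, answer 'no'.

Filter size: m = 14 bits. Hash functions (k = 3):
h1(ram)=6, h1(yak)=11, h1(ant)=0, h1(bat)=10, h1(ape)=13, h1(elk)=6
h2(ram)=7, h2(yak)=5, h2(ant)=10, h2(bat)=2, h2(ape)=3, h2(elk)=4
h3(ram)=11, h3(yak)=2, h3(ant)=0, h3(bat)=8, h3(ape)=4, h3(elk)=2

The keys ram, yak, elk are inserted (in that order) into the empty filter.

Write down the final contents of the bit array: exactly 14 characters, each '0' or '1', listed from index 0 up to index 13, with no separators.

Start: bits=00000000000000
After insert 'ram': sets bits 6 7 11 -> bits=00000011000100
After insert 'yak': sets bits 2 5 11 -> bits=00100111000100
After insert 'elk': sets bits 2 4 6 -> bits=00101111000100

Answer: 00101111000100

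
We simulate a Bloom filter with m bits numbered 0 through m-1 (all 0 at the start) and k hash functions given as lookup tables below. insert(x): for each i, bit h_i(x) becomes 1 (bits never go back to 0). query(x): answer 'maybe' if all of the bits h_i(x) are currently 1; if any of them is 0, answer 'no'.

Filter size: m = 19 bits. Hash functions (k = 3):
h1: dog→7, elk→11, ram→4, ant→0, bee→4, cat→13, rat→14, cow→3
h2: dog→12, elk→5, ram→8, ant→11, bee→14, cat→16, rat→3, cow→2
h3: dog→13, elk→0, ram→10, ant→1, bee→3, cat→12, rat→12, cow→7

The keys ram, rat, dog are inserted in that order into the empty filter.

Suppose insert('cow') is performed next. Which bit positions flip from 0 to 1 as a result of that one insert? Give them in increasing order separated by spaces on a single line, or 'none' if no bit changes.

Start: bits=0000000000000000000
After insert 'ram': sets bits 4 8 10 -> bits=0000100010100000000
After insert 'rat': sets bits 3 12 14 -> bits=0001100010101010000
After insert 'dog': sets bits 7 12 13 -> bits=0001100110101110000
insert 'cow' would touch bits 2 3 7; currently bit2=0, bit3=1, bit7=1
Bits that are 0 among those (would change 0->1): 2

Answer: 2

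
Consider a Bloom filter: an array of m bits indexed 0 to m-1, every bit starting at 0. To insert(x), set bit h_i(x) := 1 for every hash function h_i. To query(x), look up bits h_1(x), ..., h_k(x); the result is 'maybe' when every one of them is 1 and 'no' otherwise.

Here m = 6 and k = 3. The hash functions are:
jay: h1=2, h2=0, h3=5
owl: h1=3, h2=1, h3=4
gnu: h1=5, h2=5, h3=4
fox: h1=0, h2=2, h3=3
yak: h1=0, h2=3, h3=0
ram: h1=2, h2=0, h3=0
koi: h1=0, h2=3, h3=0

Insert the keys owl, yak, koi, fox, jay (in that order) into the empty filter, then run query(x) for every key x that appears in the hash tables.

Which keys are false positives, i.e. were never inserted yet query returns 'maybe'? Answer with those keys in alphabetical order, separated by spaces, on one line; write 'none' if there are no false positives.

Answer: gnu ram

Derivation:
Start: bits=000000
After insert 'owl': sets bits 1 3 4 -> bits=010110
After insert 'yak': sets bits 0 3 -> bits=110110
After insert 'koi': sets bits 0 3 -> bits=110110
After insert 'fox': sets bits 0 2 3 -> bits=111110
After insert 'jay': sets bits 0 2 5 -> bits=111111
Not inserted: gnu ram — query each against bits=111111:
query gnu: checks bit4=1, bit5=1 (all 1) -> maybe => FALSE POSITIVE
query ram: checks bit0=1, bit2=1 (all 1) -> maybe => FALSE POSITIVE
False positives (alphabetical): gnu ram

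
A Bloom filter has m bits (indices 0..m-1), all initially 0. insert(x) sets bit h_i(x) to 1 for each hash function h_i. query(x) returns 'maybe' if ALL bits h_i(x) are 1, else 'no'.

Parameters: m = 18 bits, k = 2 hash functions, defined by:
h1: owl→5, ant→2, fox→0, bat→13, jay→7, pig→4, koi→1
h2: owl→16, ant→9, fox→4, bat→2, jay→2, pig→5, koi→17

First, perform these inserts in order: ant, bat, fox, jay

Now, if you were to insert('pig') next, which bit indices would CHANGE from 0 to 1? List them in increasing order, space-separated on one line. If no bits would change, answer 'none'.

Answer: 5

Derivation:
Start: bits=000000000000000000
After insert 'ant': sets bits 2 9 -> bits=001000000100000000
After insert 'bat': sets bits 2 13 -> bits=001000000100010000
After insert 'fox': sets bits 0 4 -> bits=101010000100010000
After insert 'jay': sets bits 2 7 -> bits=101010010100010000
insert 'pig' would touch bits 4 5; currently bit4=1, bit5=0
Bits that are 0 among those (would change 0->1): 5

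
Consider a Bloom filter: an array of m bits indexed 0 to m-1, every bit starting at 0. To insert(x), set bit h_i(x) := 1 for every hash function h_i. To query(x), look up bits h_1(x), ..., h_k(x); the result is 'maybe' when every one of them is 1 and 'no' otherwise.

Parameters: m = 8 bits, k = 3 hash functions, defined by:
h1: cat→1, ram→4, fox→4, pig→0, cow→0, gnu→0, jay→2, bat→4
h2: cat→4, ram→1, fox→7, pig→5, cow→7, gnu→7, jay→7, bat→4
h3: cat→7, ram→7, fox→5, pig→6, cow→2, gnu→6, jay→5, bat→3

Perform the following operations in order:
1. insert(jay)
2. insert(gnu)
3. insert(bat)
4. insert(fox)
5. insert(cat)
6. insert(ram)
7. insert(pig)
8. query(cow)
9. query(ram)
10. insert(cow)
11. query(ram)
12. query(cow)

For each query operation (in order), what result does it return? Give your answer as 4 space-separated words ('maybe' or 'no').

Answer: maybe maybe maybe maybe

Derivation:
Start: bits=00000000
Op 1: insert jay -> sets bits 2 5 7 -> bits=00100101
Op 2: insert gnu -> sets bits 0 6 7 -> bits=10100111
Op 3: insert bat -> sets bits 3 4 -> bits=10111111
Op 4: insert fox -> sets bits 4 5 7 -> bits=10111111
Op 5: insert cat -> sets bits 1 4 7 -> bits=11111111
Op 6: insert ram -> sets bits 1 4 7 -> bits=11111111
Op 7: insert pig -> sets bits 0 5 6 -> bits=11111111
Op 8: query cow -> checks bit0=1, bit2=1, bit7=1 (all 1) -> maybe
Op 9: query ram -> checks bit1=1, bit4=1, bit7=1 (all 1) -> maybe
Op 10: insert cow -> sets bits 0 2 7 -> bits=11111111
Op 11: query ram -> checks bit1=1, bit4=1, bit7=1 (all 1) -> maybe
Op 12: query cow -> checks bit0=1, bit2=1, bit7=1 (all 1) -> maybe
Query results in order: maybe maybe maybe maybe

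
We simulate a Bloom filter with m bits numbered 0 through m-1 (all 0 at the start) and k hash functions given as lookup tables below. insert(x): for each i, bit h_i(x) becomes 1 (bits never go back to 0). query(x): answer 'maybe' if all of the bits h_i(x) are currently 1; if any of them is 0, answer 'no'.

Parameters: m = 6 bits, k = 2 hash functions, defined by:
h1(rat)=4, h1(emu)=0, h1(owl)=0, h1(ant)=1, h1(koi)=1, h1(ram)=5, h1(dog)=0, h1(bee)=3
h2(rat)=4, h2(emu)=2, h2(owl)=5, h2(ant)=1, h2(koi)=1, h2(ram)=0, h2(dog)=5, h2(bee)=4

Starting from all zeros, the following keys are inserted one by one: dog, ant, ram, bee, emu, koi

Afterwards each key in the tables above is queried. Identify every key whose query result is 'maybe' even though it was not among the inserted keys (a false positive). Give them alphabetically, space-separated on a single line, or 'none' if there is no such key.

Start: bits=000000
After insert 'dog': sets bits 0 5 -> bits=100001
After insert 'ant': sets bits 1 -> bits=110001
After insert 'ram': sets bits 0 5 -> bits=110001
After insert 'bee': sets bits 3 4 -> bits=110111
After insert 'emu': sets bits 0 2 -> bits=111111
After insert 'koi': sets bits 1 -> bits=111111
Not inserted: owl rat — query each against bits=111111:
query owl: checks bit0=1, bit5=1 (all 1) -> maybe => FALSE POSITIVE
query rat: checks bit4=1 (all 1) -> maybe => FALSE POSITIVE
False positives (alphabetical): owl rat

Answer: owl rat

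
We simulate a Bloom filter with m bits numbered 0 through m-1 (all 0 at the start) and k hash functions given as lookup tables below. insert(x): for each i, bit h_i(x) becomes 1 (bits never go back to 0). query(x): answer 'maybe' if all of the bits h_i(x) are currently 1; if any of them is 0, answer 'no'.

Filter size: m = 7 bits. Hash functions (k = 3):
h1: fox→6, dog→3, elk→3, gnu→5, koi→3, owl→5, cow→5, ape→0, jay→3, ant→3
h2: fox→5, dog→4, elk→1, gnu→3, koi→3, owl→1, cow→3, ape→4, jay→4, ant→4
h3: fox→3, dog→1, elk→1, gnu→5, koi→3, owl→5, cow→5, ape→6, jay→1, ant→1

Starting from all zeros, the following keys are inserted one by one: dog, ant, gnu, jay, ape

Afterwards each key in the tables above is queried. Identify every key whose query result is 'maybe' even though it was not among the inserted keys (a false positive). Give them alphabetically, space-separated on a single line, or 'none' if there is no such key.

Start: bits=0000000
After insert 'dog': sets bits 1 3 4 -> bits=0101100
After insert 'ant': sets bits 1 3 4 -> bits=0101100
After insert 'gnu': sets bits 3 5 -> bits=0101110
After insert 'jay': sets bits 1 3 4 -> bits=0101110
After insert 'ape': sets bits 0 4 6 -> bits=1101111
Not inserted: cow elk fox koi owl — query each against bits=1101111:
query cow: checks bit3=1, bit5=1 (all 1) -> maybe => FALSE POSITIVE
query elk: checks bit1=1, bit3=1 (all 1) -> maybe => FALSE POSITIVE
query fox: checks bit3=1, bit5=1, bit6=1 (all 1) -> maybe => FALSE POSITIVE
query koi: checks bit3=1 (all 1) -> maybe => FALSE POSITIVE
query owl: checks bit1=1, bit5=1 (all 1) -> maybe => FALSE POSITIVE
False positives (alphabetical): cow elk fox koi owl

Answer: cow elk fox koi owl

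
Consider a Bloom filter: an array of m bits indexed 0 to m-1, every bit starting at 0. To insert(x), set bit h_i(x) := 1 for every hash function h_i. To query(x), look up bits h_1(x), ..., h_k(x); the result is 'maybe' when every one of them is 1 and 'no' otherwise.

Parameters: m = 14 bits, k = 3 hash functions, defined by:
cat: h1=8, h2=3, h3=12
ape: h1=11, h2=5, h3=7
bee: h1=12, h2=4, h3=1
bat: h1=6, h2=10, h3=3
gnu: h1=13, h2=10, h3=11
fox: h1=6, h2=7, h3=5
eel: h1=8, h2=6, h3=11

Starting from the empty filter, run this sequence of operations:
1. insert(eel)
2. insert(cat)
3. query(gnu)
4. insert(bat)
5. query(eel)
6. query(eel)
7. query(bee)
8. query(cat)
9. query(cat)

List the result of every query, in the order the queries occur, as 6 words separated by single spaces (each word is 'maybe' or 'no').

Answer: no maybe maybe no maybe maybe

Derivation:
Start: bits=00000000000000
Op 1: insert eel -> sets bits 6 8 11 -> bits=00000010100100
Op 2: insert cat -> sets bits 3 8 12 -> bits=00010010100110
Op 3: query gnu -> checks bit10=0, bit11=1, bit13=0 (has a 0) -> no
Op 4: insert bat -> sets bits 3 6 10 -> bits=00010010101110
Op 5: query eel -> checks bit6=1, bit8=1, bit11=1 (all 1) -> maybe
Op 6: query eel -> checks bit6=1, bit8=1, bit11=1 (all 1) -> maybe
Op 7: query bee -> checks bit1=0, bit4=0, bit12=1 (has a 0) -> no
Op 8: query cat -> checks bit3=1, bit8=1, bit12=1 (all 1) -> maybe
Op 9: query cat -> checks bit3=1, bit8=1, bit12=1 (all 1) -> maybe
Query results in order: no maybe maybe no maybe maybe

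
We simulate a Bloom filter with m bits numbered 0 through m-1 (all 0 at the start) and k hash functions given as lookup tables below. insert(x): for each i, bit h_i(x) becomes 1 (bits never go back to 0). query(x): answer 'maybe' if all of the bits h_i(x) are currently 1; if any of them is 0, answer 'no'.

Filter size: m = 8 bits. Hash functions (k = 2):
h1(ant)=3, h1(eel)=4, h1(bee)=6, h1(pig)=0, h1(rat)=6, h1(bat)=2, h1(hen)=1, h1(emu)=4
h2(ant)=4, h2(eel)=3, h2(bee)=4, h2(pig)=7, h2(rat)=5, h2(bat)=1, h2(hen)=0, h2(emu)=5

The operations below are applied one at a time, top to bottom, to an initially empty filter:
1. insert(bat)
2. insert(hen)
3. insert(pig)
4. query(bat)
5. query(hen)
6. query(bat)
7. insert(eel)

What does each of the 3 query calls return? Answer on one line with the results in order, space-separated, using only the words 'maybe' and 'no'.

Start: bits=00000000
Op 1: insert bat -> sets bits 1 2 -> bits=01100000
Op 2: insert hen -> sets bits 0 1 -> bits=11100000
Op 3: insert pig -> sets bits 0 7 -> bits=11100001
Op 4: query bat -> checks bit1=1, bit2=1 (all 1) -> maybe
Op 5: query hen -> checks bit0=1, bit1=1 (all 1) -> maybe
Op 6: query bat -> checks bit1=1, bit2=1 (all 1) -> maybe
Op 7: insert eel -> sets bits 3 4 -> bits=11111001
Query results in order: maybe maybe maybe

Answer: maybe maybe maybe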